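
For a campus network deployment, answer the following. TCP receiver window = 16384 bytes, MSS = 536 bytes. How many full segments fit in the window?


Given: RWND = 16384 bytes, MSS = 536 bytes
Full segments = floor(RWND / MSS)
Full segments = floor(16384 / 536)
Full segments = floor(30.5672) = 30

30


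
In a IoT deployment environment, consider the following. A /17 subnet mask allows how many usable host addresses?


Given: subnet mask /17
Host bits = 32 - 17 = 15
Total addresses = 2^15 = 32768
Usable hosts = 32768 - 2 (network + broadcast) = 32766

32766


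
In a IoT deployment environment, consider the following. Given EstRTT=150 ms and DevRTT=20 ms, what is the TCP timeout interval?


Given: EstRTT = 150 ms, DevRTT = 20 ms
Timeout = EstRTT + 4 * DevRTT
4 * DevRTT = 4 * 20 = 80
Timeout = 150 + 80 = 230 ms

230


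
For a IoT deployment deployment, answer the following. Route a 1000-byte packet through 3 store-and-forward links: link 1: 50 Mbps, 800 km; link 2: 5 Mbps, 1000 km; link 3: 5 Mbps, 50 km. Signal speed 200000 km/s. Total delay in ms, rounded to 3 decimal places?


Packet = 1000 bytes = 8000 bits. Store-and-forward: sum (t_trans + t_prop) per link.
Link 1: t_trans = 8000/(50*10^6) s = 0.1600 ms; t_prop = 800/200000 s = 4.0000 ms; subtotal = 4.1600 ms
Link 2: t_trans = 8000/(5*10^6) s = 1.6000 ms; t_prop = 1000/200000 s = 5.0000 ms; subtotal = 6.6000 ms
Link 3: t_trans = 8000/(5*10^6) s = 1.6000 ms; t_prop = 50/200000 s = 0.2500 ms; subtotal = 1.8500 ms
End-to-end = 4.1600 + 6.6000 + 1.8500 = 12.6100 ms -> 12.610 ms (3 dp)

12.610


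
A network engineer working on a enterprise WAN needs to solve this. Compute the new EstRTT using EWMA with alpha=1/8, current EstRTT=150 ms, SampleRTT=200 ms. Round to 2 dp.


Given: EstRTT = 150 ms, SampleRTT = 200 ms, alpha = 1/8
New EstRTT = (1 - alpha) * EstRTT + alpha * SampleRTT
(7/8) * 150 = 131.25
(1/8) * 200 = 25
New EstRTT = 131.25 + 25 = 156.25 ms -> 156.25 ms (2 dp)

156.25


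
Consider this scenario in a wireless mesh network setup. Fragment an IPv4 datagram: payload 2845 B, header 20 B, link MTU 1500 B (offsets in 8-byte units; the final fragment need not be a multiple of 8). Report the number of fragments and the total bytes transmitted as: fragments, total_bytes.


Max data per non-final fragment = floor((MTU - header)/8)*8 = floor((1500 - 20)/8)*8 = floor(1480/8)*8 = 1480 B
Final fragment needs no 8-byte alignment: it can carry up to MTU - header = 1480 B
Non-final fragments needed = ceil((payload - 1480) / 1480) = ceil(1365/1480) = ceil(0.9223) = 1
Number of fragments = 1 + 1 = 2
Fragment sizes (data): 1 * 1480 B + 1365 B (last, 1365 <= 1480 OK)
Total bytes sent = payload + n_frags * header = 2845 + 2*20 = 2845 + 40 = 2885 B

2, 2885


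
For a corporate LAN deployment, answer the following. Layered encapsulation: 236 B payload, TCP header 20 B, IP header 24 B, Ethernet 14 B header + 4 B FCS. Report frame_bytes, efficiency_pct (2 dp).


TCP segment = 236 + 20 = 256 B
IP packet = 256 + 24 = 280 B
Ethernet frame = 280 + 14 + 4 = 298 B
Efficiency = app / frame = 236 / 298 = 0.791946 = 79.1946% -> 79.19% (2 dp)

298, 79.19


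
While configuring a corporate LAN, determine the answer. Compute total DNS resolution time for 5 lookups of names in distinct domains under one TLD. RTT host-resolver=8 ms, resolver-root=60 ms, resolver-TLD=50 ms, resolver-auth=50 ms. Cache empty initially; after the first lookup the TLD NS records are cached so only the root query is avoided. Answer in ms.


Lookup 1 (cold cache): local + root + TLD + auth = 8 + 60 + 50 + 50 = 168 ms
Lookups 2..5 (TLD NS cached -> skip root; new domain -> still ask TLD and auth): local + TLD + auth = 8 + 50 + 50 = 108 ms each
Remaining 4 lookups: 4 * 108 = 432 ms
Total = 168 + 432 = 600 ms

600


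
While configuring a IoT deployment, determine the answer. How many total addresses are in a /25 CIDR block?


Given: CIDR prefix /25
Host bits = 32 - 25 = 7
Total addresses = 2^7 = 128

128


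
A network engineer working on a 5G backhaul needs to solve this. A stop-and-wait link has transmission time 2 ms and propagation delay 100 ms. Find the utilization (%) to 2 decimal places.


Given: Ttrans = 2 ms, Tprop = 100 ms
RTT = 2 * Tprop = 2 * 100 = 200 ms
U = Ttrans / (Ttrans + RTT)
U = 2 / (2 + 200)
U = 2 / 202 = 0.009901
U% = 0.99%

0.99


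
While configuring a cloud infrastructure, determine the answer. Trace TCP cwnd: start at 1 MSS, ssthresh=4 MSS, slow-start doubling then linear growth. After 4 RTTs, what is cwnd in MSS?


RTT 0: cwnd = 1 MSS (initial)
RTT 1: cwnd = 2 MSS (slow start, doubled)
RTT 2: cwnd = 4 MSS (slow start, doubled)
RTT 3: cwnd = 5 MSS (congestion avoidance, +1)
RTT 4: cwnd = 6 MSS (congestion avoidance, +1)

6


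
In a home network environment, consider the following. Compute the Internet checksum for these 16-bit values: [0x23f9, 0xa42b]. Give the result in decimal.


Given words: [0x23f9, 0xa42b]
Step 1: Sum all words
Raw sum = 9209 + 42027 = 51236
One's complement = ~51236 & 0xFFFF = 14299

14299


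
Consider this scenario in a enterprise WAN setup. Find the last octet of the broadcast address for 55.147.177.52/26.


Given: IP = 55.147.177.52, prefix = /26
Host bits = 32 - 26 = 6
Network last octet = 52 AND mask = 0
Host part size = 2^6 - 1 = 63
Broadcast last octet = 0 OR 63 = 63

63


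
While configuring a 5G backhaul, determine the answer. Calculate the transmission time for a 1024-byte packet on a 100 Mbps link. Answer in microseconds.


Given: packet = 1024 bytes, bandwidth = 100 Mbps
Packet in bits = 1024 * 8 = 8192 bits
Bandwidth = 100 * 10^6 = 100000000 bps
Time = 8192 / 100000000 seconds
Time in us = 8192 * 10^6 / 100000000 = 81.92

81.92


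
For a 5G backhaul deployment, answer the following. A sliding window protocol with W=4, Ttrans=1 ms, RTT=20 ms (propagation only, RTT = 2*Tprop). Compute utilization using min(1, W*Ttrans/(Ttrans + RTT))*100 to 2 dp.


Given: W = 4, Ttrans = 1 ms, RTT = 20 ms (= 2 * Tprop, Tprop = 10 ms)
Cycle time = Ttrans + RTT = 1 + 20 = 21 ms (first packet sent until its ACK returns)
W * Ttrans = 4 * 1 = 4 ms of sending per cycle
W * Ttrans / (Ttrans + RTT) = 4 / 21 = 0.190476
U = min(1, 0.190476) = 0.190476
U% = 19.05%

19.05


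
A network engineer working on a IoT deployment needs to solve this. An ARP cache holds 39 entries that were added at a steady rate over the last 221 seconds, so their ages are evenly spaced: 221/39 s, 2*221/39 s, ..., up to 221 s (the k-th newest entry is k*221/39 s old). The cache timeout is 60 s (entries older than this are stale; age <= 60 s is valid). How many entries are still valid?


Ages are k * 221/39 s for k = 1..39 (spacing = 5.6667 s).
Entry k is valid iff k * 221/39 <= 60 iff k <= 39 * 60 / 221 = 10.5882
n_valid = floor(10.5882) = 10
(n_stale = 39 - 10 = 29)

10


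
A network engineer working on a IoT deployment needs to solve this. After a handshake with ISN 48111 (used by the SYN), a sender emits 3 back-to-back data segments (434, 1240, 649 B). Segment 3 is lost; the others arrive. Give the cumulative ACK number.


SYN uses sequence number 48111; first data byte = ISN + 1 = 48112.
Segment 1: SEQ = 48112, len = 434 B, covers [48112, 48545]
Segment 2: SEQ = 48546, len = 1240 B, covers [48546, 49785]
Segment 3: SEQ = 49786, len = 649 B, covers [49786, 50434] [LOST]
In-order data received: bytes [48112, 49785] (segments 1..2).
Segment 3 missing -> gap begins at byte 49786.
Cumulative ACK = next expected in-order byte = 48112 + 434 + 1240 = 49786

49786


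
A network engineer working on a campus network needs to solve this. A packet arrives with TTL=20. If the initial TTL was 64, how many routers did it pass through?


Given: initial TTL = 64, received TTL = 20
Hops = initial TTL - received TTL
Hops = 64 - 20 = 44

44


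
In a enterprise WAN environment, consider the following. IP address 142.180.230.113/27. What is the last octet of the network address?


Given: IP = 142.180.230.113, prefix = /27
Subnet mask = 255.255.255.224
Last octet of IP: 113
Last octet of mask: 224
Network last octet = 113 AND 224 = 96

96


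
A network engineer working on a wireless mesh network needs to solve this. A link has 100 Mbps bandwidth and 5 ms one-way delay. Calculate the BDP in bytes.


Given: bandwidth = 100 Mbps, delay = 5 ms
BDP in bits = 100 * 10^6 * 5 / 1000
BDP in bits = 500000
BDP in bytes = 500000 / 8 = 62500

62500


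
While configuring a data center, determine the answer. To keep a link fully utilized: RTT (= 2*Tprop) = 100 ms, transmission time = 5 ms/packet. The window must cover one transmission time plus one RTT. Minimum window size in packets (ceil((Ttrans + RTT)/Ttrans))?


Given: Ttrans = 5 ms, RTT = 100 ms (= 2 * Tprop, Tprop = 50 ms)
Time until first ACK returns = Ttrans + RTT = 5 + 100 = 105 ms
Need W * Ttrans >= Ttrans + RTT  ->  W >= (Ttrans + RTT) / Ttrans
(Ttrans + RTT) / Ttrans = 105 / 5 = 21
W_min = ceil(21) = 21

21


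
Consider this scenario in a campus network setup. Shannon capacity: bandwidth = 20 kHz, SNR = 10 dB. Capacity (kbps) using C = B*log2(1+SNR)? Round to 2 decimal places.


Given: B = 20 kHz, SNR = 10 dB
SNR linear = 10^(10/10) = 10
1 + SNR = 11
log2(11) = 3.4594316186
C = 20 * 1000 * 3.4594316186 = 69188.6324 bps
C = 69.188632 kbps -> 69.19 kbps (2 dp)

69.19


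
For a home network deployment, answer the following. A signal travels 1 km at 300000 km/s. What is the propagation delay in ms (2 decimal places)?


Given: distance = 1 km, speed = 300000 km/s
Delay = distance / speed = 1 / 300000 seconds
Delay in ms = 1 * 1000 / 300000
Delay = 0.0033 ms
Rounded to 2 dp = 0.00 ms

0.00


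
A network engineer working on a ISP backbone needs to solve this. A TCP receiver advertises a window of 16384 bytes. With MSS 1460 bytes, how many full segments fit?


Given: RWND = 16384 bytes, MSS = 1460 bytes
Full segments = floor(RWND / MSS)
Full segments = floor(16384 / 1460)
Full segments = floor(11.2219) = 11

11


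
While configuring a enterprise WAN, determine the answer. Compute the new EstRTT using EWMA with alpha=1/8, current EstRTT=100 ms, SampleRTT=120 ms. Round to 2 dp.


Given: EstRTT = 100 ms, SampleRTT = 120 ms, alpha = 1/8
New EstRTT = (1 - alpha) * EstRTT + alpha * SampleRTT
(7/8) * 100 = 87.5
(1/8) * 120 = 15
New EstRTT = 87.5 + 15 = 102.5 ms -> 102.50 ms (2 dp)

102.50


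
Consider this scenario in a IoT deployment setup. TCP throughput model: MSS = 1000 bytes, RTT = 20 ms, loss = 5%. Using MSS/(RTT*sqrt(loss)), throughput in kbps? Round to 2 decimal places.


Given: MSS = 1000 bytes, RTT = 20 ms, loss = 5%
RTT in seconds = 20 / 1000 = 0.02
Loss rate = 5% = 0.05
sqrt(loss) = sqrt(0.05) = 0.223606797750
Throughput (bytes/s) = 1000 / (0.02 * 0.223606797750) = 223606.7977
Throughput (kbps) = 223606.7977 * 8 / 1000 = 1788.854382 -> 1788.85 kbps (2 dp)

1788.85


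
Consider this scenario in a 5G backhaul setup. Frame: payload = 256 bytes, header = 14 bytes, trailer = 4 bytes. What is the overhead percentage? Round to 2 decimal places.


Given: payload = 256 B, header = 14 B, trailer = 4 B
Overhead bytes = header + trailer = 14 + 4 = 18
Total frame = payload + overhead = 256 + 18 = 274
Overhead % = 18 / 274 * 100 = 6.5693% -> 6.57% (2 dp)

6.57


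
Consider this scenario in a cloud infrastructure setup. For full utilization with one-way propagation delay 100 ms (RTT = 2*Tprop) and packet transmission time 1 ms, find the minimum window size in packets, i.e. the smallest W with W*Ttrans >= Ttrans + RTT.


Given: Ttrans = 1 ms, RTT = 200 ms (= 2 * Tprop, Tprop = 100 ms)
Time until first ACK returns = Ttrans + RTT = 1 + 200 = 201 ms
Need W * Ttrans >= Ttrans + RTT  ->  W >= (Ttrans + RTT) / Ttrans
(Ttrans + RTT) / Ttrans = 201 / 1 = 201
W_min = ceil(201) = 201

201


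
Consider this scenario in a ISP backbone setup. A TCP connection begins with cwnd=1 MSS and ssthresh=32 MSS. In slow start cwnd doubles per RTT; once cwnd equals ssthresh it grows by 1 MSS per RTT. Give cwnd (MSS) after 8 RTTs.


RTT 0: cwnd = 1 MSS (initial)
RTT 1: cwnd = 2 MSS (slow start, doubled)
RTT 2: cwnd = 4 MSS (slow start, doubled)
RTT 3: cwnd = 8 MSS (slow start, doubled)
RTT 4: cwnd = 16 MSS (slow start, doubled)
RTT 5: cwnd = 32 MSS (slow start, doubled)
RTT 6: cwnd = 33 MSS (congestion avoidance, +1)
RTT 7: cwnd = 34 MSS (congestion avoidance, +1)
RTT 8: cwnd = 35 MSS (congestion avoidance, +1)

35


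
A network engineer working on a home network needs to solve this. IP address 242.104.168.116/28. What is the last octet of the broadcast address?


Given: IP = 242.104.168.116, prefix = /28
Host bits = 32 - 28 = 4
Network last octet = 116 AND mask = 112
Host part size = 2^4 - 1 = 15
Broadcast last octet = 112 OR 15 = 127

127


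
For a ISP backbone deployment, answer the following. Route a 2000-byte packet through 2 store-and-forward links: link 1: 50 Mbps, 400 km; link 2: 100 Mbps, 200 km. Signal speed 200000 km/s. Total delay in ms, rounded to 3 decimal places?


Packet = 2000 bytes = 16000 bits. Store-and-forward: sum (t_trans + t_prop) per link.
Link 1: t_trans = 16000/(50*10^6) s = 0.3200 ms; t_prop = 400/200000 s = 2.0000 ms; subtotal = 2.3200 ms
Link 2: t_trans = 16000/(100*10^6) s = 0.1600 ms; t_prop = 200/200000 s = 1.0000 ms; subtotal = 1.1600 ms
End-to-end = 2.3200 + 1.1600 = 3.4800 ms -> 3.480 ms (3 dp)

3.480


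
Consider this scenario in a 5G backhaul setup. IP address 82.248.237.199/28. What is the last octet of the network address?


Given: IP = 82.248.237.199, prefix = /28
Subnet mask = 255.255.255.240
Last octet of IP: 199
Last octet of mask: 240
Network last octet = 199 AND 240 = 192

192


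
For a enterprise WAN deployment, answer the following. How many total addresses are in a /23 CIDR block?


Given: CIDR prefix /23
Host bits = 32 - 23 = 9
Total addresses = 2^9 = 512

512


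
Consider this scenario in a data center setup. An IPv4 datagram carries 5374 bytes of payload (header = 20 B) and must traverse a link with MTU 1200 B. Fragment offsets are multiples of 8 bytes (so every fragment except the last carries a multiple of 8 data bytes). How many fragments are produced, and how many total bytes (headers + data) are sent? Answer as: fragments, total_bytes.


Max data per non-final fragment = floor((MTU - header)/8)*8 = floor((1200 - 20)/8)*8 = floor(1180/8)*8 = 1176 B
Final fragment needs no 8-byte alignment: it can carry up to MTU - header = 1180 B
Non-final fragments needed = ceil((payload - 1180) / 1176) = ceil(4194/1176) = ceil(3.5663) = 4
Number of fragments = 4 + 1 = 5
Fragment sizes (data): 4 * 1176 B + 670 B (last, 670 <= 1180 OK)
Total bytes sent = payload + n_frags * header = 5374 + 5*20 = 5374 + 100 = 5474 B

5, 5474


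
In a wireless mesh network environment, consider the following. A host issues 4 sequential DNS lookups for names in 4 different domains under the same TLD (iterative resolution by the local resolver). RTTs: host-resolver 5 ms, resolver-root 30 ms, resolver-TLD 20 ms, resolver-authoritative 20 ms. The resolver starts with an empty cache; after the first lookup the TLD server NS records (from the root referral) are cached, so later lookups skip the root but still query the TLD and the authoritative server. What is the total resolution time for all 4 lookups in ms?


Lookup 1 (cold cache): local + root + TLD + auth = 5 + 30 + 20 + 20 = 75 ms
Lookups 2..4 (TLD NS cached -> skip root; new domain -> still ask TLD and auth): local + TLD + auth = 5 + 20 + 20 = 45 ms each
Remaining 3 lookups: 3 * 45 = 135 ms
Total = 75 + 135 = 210 ms

210


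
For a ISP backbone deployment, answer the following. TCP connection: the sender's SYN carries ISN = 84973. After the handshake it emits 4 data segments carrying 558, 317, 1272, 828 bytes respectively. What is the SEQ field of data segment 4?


The SYN occupies sequence number ISN = 84973, so the first data byte is ISN + 1 = 84974.
SEQ of data segment i = (ISN + 1) + sum of payload sizes of segments 1..i-1.
Segment 1: SEQ = 84974, payload = 558 bytes
Segment 2: SEQ = 85532, payload = 317 bytes
Segment 3: SEQ = 85849, payload = 1272 bytes
Segment 4: SEQ = 87121, payload = 828 bytes
SEQ of segment 4 = 84974 + 558 + 317 + 1272 = 87121

87121


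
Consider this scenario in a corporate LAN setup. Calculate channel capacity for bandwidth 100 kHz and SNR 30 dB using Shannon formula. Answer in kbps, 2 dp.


Given: B = 100 kHz, SNR = 30 dB
SNR linear = 10^(30/10) = 1000
1 + SNR = 1001
log2(1001) = 9.9672262588
C = 100 * 1000 * 9.9672262588 = 996722.6259 bps
C = 996.722626 kbps -> 996.72 kbps (2 dp)

996.72


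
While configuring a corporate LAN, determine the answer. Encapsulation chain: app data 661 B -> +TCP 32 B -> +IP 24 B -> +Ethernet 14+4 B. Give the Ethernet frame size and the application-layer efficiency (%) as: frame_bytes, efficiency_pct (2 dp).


TCP segment = 661 + 32 = 693 B
IP packet = 693 + 24 = 717 B
Ethernet frame = 717 + 14 + 4 = 735 B
Efficiency = app / frame = 661 / 735 = 0.899320 = 89.9320% -> 89.93% (2 dp)

735, 89.93


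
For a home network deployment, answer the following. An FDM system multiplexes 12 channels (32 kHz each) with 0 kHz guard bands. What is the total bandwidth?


Given: 12 channels, 32 kHz each, guard = 0 kHz
Channel bandwidth = 12 * 32 = 384 kHz
Guard bands = 11 gaps * 0 kHz = 0 kHz
Total = 384 + 0 = 384 kHz

384


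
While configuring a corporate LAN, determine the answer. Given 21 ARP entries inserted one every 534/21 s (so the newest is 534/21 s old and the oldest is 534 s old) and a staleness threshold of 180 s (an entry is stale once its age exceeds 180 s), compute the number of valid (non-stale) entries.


Ages are k * 534/21 s for k = 1..21 (spacing = 25.4286 s).
Entry k is valid iff k * 534/21 <= 180 iff k <= 21 * 180 / 534 = 7.0787
n_valid = floor(7.0787) = 7
(n_stale = 21 - 7 = 14)

7


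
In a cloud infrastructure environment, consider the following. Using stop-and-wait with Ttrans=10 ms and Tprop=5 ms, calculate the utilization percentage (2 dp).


Given: Ttrans = 10 ms, Tprop = 5 ms
RTT = 2 * Tprop = 2 * 5 = 10 ms
U = Ttrans / (Ttrans + RTT)
U = 10 / (10 + 10)
U = 10 / 20 = 0.5
U% = 50.00%

50.00


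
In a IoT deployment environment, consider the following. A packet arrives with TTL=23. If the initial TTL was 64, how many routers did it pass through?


Given: initial TTL = 64, received TTL = 23
Hops = initial TTL - received TTL
Hops = 64 - 23 = 41

41


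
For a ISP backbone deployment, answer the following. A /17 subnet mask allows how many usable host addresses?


Given: subnet mask /17
Host bits = 32 - 17 = 15
Total addresses = 2^15 = 32768
Usable hosts = 32768 - 2 (network + broadcast) = 32766

32766


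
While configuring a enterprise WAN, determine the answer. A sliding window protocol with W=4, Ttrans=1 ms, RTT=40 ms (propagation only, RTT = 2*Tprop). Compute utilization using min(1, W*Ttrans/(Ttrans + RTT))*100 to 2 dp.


Given: W = 4, Ttrans = 1 ms, RTT = 40 ms (= 2 * Tprop, Tprop = 20 ms)
Cycle time = Ttrans + RTT = 1 + 40 = 41 ms (first packet sent until its ACK returns)
W * Ttrans = 4 * 1 = 4 ms of sending per cycle
W * Ttrans / (Ttrans + RTT) = 4 / 41 = 0.097561
U = min(1, 0.097561) = 0.097561
U% = 9.76%

9.76


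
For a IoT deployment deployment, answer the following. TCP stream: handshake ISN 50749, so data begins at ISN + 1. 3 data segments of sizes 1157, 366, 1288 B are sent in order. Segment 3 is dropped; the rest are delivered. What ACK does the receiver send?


SYN uses sequence number 50749; first data byte = ISN + 1 = 50750.
Segment 1: SEQ = 50750, len = 1157 B, covers [50750, 51906]
Segment 2: SEQ = 51907, len = 366 B, covers [51907, 52272]
Segment 3: SEQ = 52273, len = 1288 B, covers [52273, 53560] [LOST]
In-order data received: bytes [50750, 52272] (segments 1..2).
Segment 3 missing -> gap begins at byte 52273.
Cumulative ACK = next expected in-order byte = 50750 + 1157 + 366 = 52273

52273


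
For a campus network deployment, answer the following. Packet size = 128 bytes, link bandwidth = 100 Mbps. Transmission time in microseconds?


Given: packet = 128 bytes, bandwidth = 100 Mbps
Packet in bits = 128 * 8 = 1024 bits
Bandwidth = 100 * 10^6 = 100000000 bps
Time = 1024 / 100000000 seconds
Time in us = 1024 * 10^6 / 100000000 = 10.24

10.24


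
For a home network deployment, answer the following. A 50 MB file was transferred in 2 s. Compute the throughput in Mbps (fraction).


Given: file = 50 MB, time = 2 s
File in Mb = 50 * 8 = 400 Mb
Throughput = 400 / 2 Mbps
Throughput = 200 Mbps

200


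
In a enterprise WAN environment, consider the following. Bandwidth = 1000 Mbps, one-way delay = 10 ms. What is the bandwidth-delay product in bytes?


Given: bandwidth = 1000 Mbps, delay = 10 ms
BDP in bits = 1000 * 10^6 * 10 / 1000
BDP in bits = 10000000
BDP in bytes = 10000000 / 8 = 1250000

1250000


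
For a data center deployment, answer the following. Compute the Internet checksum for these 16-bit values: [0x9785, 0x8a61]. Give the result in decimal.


Given words: [0x9785, 0x8a61]
Step 1: Sum all words
Raw sum = 38789 + 35425 = 74214
Step 2: Fold carry: (8678 + 1) = 8679
One's complement = ~8679 & 0xFFFF = 56856

56856


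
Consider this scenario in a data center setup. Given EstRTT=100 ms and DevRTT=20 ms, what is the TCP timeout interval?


Given: EstRTT = 100 ms, DevRTT = 20 ms
Timeout = EstRTT + 4 * DevRTT
4 * DevRTT = 4 * 20 = 80
Timeout = 100 + 80 = 180 ms

180


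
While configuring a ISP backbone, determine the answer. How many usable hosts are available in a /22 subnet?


Given: subnet mask /22
Host bits = 32 - 22 = 10
Total addresses = 2^10 = 1024
Usable hosts = 1024 - 2 (network + broadcast) = 1022

1022


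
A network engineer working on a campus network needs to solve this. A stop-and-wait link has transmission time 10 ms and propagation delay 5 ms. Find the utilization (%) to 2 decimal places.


Given: Ttrans = 10 ms, Tprop = 5 ms
RTT = 2 * Tprop = 2 * 5 = 10 ms
U = Ttrans / (Ttrans + RTT)
U = 10 / (10 + 10)
U = 10 / 20 = 0.5
U% = 50.00%

50.00


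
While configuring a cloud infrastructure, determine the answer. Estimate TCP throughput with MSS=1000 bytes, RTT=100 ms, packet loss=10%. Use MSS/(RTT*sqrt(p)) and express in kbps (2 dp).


Given: MSS = 1000 bytes, RTT = 100 ms, loss = 10%
RTT in seconds = 100 / 1000 = 0.1
Loss rate = 10% = 0.1
sqrt(loss) = sqrt(0.1) = 0.316227766017
Throughput (bytes/s) = 1000 / (0.1 * 0.316227766017) = 31622.7766
Throughput (kbps) = 31622.7766 * 8 / 1000 = 252.982213 -> 252.98 kbps (2 dp)

252.98


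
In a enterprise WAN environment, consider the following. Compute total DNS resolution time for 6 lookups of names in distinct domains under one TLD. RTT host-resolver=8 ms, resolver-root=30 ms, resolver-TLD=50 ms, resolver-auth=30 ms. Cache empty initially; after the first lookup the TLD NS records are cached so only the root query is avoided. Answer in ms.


Lookup 1 (cold cache): local + root + TLD + auth = 8 + 30 + 50 + 30 = 118 ms
Lookups 2..6 (TLD NS cached -> skip root; new domain -> still ask TLD and auth): local + TLD + auth = 8 + 50 + 30 = 88 ms each
Remaining 5 lookups: 5 * 88 = 440 ms
Total = 118 + 440 = 558 ms

558


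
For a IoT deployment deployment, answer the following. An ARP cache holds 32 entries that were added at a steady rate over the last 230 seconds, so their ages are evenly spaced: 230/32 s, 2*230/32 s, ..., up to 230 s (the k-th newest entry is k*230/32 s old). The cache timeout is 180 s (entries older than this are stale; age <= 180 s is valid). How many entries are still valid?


Ages are k * 230/32 s for k = 1..32 (spacing = 7.1875 s).
Entry k is valid iff k * 230/32 <= 180 iff k <= 32 * 180 / 230 = 25.0435
n_valid = floor(25.0435) = 25
(n_stale = 32 - 25 = 7)

25


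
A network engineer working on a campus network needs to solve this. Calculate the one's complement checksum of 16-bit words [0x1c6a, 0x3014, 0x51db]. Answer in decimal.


Given words: [0x1c6a, 0x3014, 0x51db]
Step 1: Sum all words
Raw sum = 7274 + 12308 + 20955 = 40537
One's complement = ~40537 & 0xFFFF = 24998

24998


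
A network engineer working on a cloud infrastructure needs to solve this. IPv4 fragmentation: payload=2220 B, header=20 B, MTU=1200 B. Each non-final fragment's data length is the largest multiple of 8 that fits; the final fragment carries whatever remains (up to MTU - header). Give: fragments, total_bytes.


Max data per non-final fragment = floor((MTU - header)/8)*8 = floor((1200 - 20)/8)*8 = floor(1180/8)*8 = 1176 B
Final fragment needs no 8-byte alignment: it can carry up to MTU - header = 1180 B
Non-final fragments needed = ceil((payload - 1180) / 1176) = ceil(1040/1176) = ceil(0.8844) = 1
Number of fragments = 1 + 1 = 2
Fragment sizes (data): 1 * 1176 B + 1044 B (last, 1044 <= 1180 OK)
Total bytes sent = payload + n_frags * header = 2220 + 2*20 = 2220 + 40 = 2260 B

2, 2260


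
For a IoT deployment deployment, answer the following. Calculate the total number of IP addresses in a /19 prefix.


Given: CIDR prefix /19
Host bits = 32 - 19 = 13
Total addresses = 2^13 = 8192

8192


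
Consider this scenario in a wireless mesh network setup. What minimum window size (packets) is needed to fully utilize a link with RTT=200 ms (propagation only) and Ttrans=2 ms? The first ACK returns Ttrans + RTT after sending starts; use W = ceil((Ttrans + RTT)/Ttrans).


Given: Ttrans = 2 ms, RTT = 200 ms (= 2 * Tprop, Tprop = 100 ms)
Time until first ACK returns = Ttrans + RTT = 2 + 200 = 202 ms
Need W * Ttrans >= Ttrans + RTT  ->  W >= (Ttrans + RTT) / Ttrans
(Ttrans + RTT) / Ttrans = 202 / 2 = 101
W_min = ceil(101) = 101

101


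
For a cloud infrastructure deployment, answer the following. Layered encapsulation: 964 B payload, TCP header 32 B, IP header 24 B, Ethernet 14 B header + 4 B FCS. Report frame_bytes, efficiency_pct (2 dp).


TCP segment = 964 + 32 = 996 B
IP packet = 996 + 24 = 1020 B
Ethernet frame = 1020 + 14 + 4 = 1038 B
Efficiency = app / frame = 964 / 1038 = 0.928709 = 92.8709% -> 92.87% (2 dp)

1038, 92.87


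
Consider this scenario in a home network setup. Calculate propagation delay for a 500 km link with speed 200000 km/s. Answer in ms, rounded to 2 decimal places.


Given: distance = 500 km, speed = 200000 km/s
Delay = distance / speed = 500 / 200000 seconds
Delay in ms = 500 * 1000 / 200000
Delay = 2.5000 ms
Rounded to 2 dp = 2.50 ms

2.50


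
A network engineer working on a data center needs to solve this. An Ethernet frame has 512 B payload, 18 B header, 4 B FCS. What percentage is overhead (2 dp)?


Given: payload = 512 B, header = 18 B, trailer = 4 B
Overhead bytes = header + trailer = 18 + 4 = 22
Total frame = payload + overhead = 512 + 22 = 534
Overhead % = 22 / 534 * 100 = 4.1199% -> 4.12% (2 dp)

4.12


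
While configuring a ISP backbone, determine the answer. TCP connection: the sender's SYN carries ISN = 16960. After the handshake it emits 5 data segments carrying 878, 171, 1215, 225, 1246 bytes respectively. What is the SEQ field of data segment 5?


The SYN occupies sequence number ISN = 16960, so the first data byte is ISN + 1 = 16961.
SEQ of data segment i = (ISN + 1) + sum of payload sizes of segments 1..i-1.
Segment 1: SEQ = 16961, payload = 878 bytes
Segment 2: SEQ = 17839, payload = 171 bytes
Segment 3: SEQ = 18010, payload = 1215 bytes
Segment 4: SEQ = 19225, payload = 225 bytes
Segment 5: SEQ = 19450, payload = 1246 bytes
SEQ of segment 5 = 16961 + 878 + 171 + 1215 + 225 = 19450

19450


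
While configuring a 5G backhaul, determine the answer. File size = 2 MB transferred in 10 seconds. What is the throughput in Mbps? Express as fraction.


Given: file = 2 MB, time = 10 s
File in Mb = 2 * 8 = 16 Mb
Throughput = 16 / 10 Mbps
Throughput = 8/5 Mbps

8/5


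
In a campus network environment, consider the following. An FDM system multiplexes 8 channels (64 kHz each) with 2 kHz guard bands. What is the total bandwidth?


Given: 8 channels, 64 kHz each, guard = 2 kHz
Channel bandwidth = 8 * 64 = 512 kHz
Guard bands = 7 gaps * 2 kHz = 14 kHz
Total = 512 + 14 = 526 kHz

526


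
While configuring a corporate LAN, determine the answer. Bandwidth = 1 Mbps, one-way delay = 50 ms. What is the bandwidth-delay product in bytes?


Given: bandwidth = 1 Mbps, delay = 50 ms
BDP in bits = 1 * 10^6 * 50 / 1000
BDP in bits = 50000
BDP in bytes = 50000 / 8 = 6250

6250


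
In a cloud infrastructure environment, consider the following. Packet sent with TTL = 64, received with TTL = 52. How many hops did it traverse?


Given: initial TTL = 64, received TTL = 52
Hops = initial TTL - received TTL
Hops = 64 - 52 = 12

12


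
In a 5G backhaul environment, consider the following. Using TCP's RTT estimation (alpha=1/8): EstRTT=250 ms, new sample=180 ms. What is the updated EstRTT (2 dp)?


Given: EstRTT = 250 ms, SampleRTT = 180 ms, alpha = 1/8
New EstRTT = (1 - alpha) * EstRTT + alpha * SampleRTT
(7/8) * 250 = 218.75
(1/8) * 180 = 22.5
New EstRTT = 218.75 + 22.5 = 241.25 ms -> 241.25 ms (2 dp)

241.25


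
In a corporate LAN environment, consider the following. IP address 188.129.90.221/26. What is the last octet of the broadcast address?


Given: IP = 188.129.90.221, prefix = /26
Host bits = 32 - 26 = 6
Network last octet = 221 AND mask = 192
Host part size = 2^6 - 1 = 63
Broadcast last octet = 192 OR 63 = 255

255


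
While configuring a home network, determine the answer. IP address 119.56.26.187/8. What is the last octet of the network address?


Given: IP = 119.56.26.187, prefix = /8
Subnet mask = 255.0.0.0
Last octet of IP: 187
Last octet of mask: 0
Network last octet = 187 AND 0 = 0

0


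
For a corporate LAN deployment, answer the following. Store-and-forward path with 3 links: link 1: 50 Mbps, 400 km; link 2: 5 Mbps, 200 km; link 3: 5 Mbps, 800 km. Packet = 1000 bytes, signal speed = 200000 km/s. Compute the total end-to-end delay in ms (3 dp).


Packet = 1000 bytes = 8000 bits. Store-and-forward: sum (t_trans + t_prop) per link.
Link 1: t_trans = 8000/(50*10^6) s = 0.1600 ms; t_prop = 400/200000 s = 2.0000 ms; subtotal = 2.1600 ms
Link 2: t_trans = 8000/(5*10^6) s = 1.6000 ms; t_prop = 200/200000 s = 1.0000 ms; subtotal = 2.6000 ms
Link 3: t_trans = 8000/(5*10^6) s = 1.6000 ms; t_prop = 800/200000 s = 4.0000 ms; subtotal = 5.6000 ms
End-to-end = 2.1600 + 2.6000 + 5.6000 = 10.3600 ms -> 10.360 ms (3 dp)

10.360


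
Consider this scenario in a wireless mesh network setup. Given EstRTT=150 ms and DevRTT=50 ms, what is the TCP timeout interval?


Given: EstRTT = 150 ms, DevRTT = 50 ms
Timeout = EstRTT + 4 * DevRTT
4 * DevRTT = 4 * 50 = 200
Timeout = 150 + 200 = 350 ms

350


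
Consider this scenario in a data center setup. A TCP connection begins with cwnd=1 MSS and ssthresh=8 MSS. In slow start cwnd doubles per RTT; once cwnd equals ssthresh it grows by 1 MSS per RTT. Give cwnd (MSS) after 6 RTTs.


RTT 0: cwnd = 1 MSS (initial)
RTT 1: cwnd = 2 MSS (slow start, doubled)
RTT 2: cwnd = 4 MSS (slow start, doubled)
RTT 3: cwnd = 8 MSS (slow start, doubled)
RTT 4: cwnd = 9 MSS (congestion avoidance, +1)
RTT 5: cwnd = 10 MSS (congestion avoidance, +1)
RTT 6: cwnd = 11 MSS (congestion avoidance, +1)

11


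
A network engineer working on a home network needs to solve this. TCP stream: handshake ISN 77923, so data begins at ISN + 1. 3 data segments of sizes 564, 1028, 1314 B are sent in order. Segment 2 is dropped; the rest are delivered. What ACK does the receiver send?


SYN uses sequence number 77923; first data byte = ISN + 1 = 77924.
Segment 1: SEQ = 77924, len = 564 B, covers [77924, 78487]
Segment 2: SEQ = 78488, len = 1028 B, covers [78488, 79515] [LOST]
Segment 3: SEQ = 79516, len = 1314 B, covers [79516, 80829]
In-order data received: bytes [77924, 78487] (segments 1..1).
Segment 2 missing -> gap begins at byte 78488; later segments buffered out of order.
Cumulative ACK = next expected in-order byte = 77924 + 564 = 78488

78488


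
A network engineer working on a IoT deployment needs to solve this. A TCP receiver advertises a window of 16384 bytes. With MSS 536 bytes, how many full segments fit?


Given: RWND = 16384 bytes, MSS = 536 bytes
Full segments = floor(RWND / MSS)
Full segments = floor(16384 / 536)
Full segments = floor(30.5672) = 30

30


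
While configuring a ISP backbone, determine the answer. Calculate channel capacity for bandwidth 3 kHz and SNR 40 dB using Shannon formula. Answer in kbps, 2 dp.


Given: B = 3 kHz, SNR = 40 dB
SNR linear = 10^(40/10) = 10000
1 + SNR = 10001
log2(10001) = 13.2878566418
C = 3 * 1000 * 13.2878566418 = 39863.5699 bps
C = 39.863570 kbps -> 39.86 kbps (2 dp)

39.86


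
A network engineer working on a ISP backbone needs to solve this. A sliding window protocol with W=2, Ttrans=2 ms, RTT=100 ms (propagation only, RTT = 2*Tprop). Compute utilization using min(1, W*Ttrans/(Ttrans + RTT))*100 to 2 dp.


Given: W = 2, Ttrans = 2 ms, RTT = 100 ms (= 2 * Tprop, Tprop = 50 ms)
Cycle time = Ttrans + RTT = 2 + 100 = 102 ms (first packet sent until its ACK returns)
W * Ttrans = 2 * 2 = 4 ms of sending per cycle
W * Ttrans / (Ttrans + RTT) = 4 / 102 = 0.039216
U = min(1, 0.039216) = 0.039216
U% = 3.92%

3.92


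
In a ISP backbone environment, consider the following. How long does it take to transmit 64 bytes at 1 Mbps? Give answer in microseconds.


Given: packet = 64 bytes, bandwidth = 1 Mbps
Packet in bits = 64 * 8 = 512 bits
Bandwidth = 1 * 10^6 = 1000000 bps
Time = 512 / 1000000 seconds
Time in us = 512 * 10^6 / 1000000 = 512

512


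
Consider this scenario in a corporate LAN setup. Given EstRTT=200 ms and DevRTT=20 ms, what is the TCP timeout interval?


Given: EstRTT = 200 ms, DevRTT = 20 ms
Timeout = EstRTT + 4 * DevRTT
4 * DevRTT = 4 * 20 = 80
Timeout = 200 + 80 = 280 ms

280


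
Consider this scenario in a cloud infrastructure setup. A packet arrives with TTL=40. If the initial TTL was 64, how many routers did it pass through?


Given: initial TTL = 64, received TTL = 40
Hops = initial TTL - received TTL
Hops = 64 - 40 = 24

24


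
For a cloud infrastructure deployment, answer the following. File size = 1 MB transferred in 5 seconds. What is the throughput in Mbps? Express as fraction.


Given: file = 1 MB, time = 5 s
File in Mb = 1 * 8 = 8 Mb
Throughput = 8 / 5 Mbps
Throughput = 8/5 Mbps

8/5


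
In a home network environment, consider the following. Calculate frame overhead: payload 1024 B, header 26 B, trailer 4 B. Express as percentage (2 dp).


Given: payload = 1024 B, header = 26 B, trailer = 4 B
Overhead bytes = header + trailer = 26 + 4 = 30
Total frame = payload + overhead = 1024 + 30 = 1054
Overhead % = 30 / 1054 * 100 = 2.8463% -> 2.85% (2 dp)

2.85


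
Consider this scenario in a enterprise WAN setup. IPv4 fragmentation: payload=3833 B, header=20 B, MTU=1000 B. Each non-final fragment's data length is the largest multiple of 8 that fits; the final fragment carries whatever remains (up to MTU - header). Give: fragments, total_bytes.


Max data per non-final fragment = floor((MTU - header)/8)*8 = floor((1000 - 20)/8)*8 = floor(980/8)*8 = 976 B
Final fragment needs no 8-byte alignment: it can carry up to MTU - header = 980 B
Non-final fragments needed = ceil((payload - 980) / 976) = ceil(2853/976) = ceil(2.9232) = 3
Number of fragments = 3 + 1 = 4
Fragment sizes (data): 3 * 976 B + 905 B (last, 905 <= 980 OK)
Total bytes sent = payload + n_frags * header = 3833 + 4*20 = 3833 + 80 = 3913 B

4, 3913


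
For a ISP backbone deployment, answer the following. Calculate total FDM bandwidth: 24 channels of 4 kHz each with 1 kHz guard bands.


Given: 24 channels, 4 kHz each, guard = 1 kHz
Channel bandwidth = 24 * 4 = 96 kHz
Guard bands = 23 gaps * 1 kHz = 23 kHz
Total = 96 + 23 = 119 kHz

119


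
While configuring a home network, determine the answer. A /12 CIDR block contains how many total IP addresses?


Given: CIDR prefix /12
Host bits = 32 - 12 = 20
Total addresses = 2^20 = 1048576

1048576


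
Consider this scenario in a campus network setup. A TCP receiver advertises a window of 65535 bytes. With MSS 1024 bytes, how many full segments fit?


Given: RWND = 65535 bytes, MSS = 1024 bytes
Full segments = floor(RWND / MSS)
Full segments = floor(65535 / 1024)
Full segments = floor(63.999) = 63

63


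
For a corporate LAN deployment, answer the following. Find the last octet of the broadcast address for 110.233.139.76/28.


Given: IP = 110.233.139.76, prefix = /28
Host bits = 32 - 28 = 4
Network last octet = 76 AND mask = 64
Host part size = 2^4 - 1 = 15
Broadcast last octet = 64 OR 15 = 79

79


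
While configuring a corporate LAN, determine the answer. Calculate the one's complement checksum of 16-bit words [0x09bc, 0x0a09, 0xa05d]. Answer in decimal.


Given words: [0x09bc, 0x0a09, 0xa05d]
Step 1: Sum all words
Raw sum = 2492 + 2569 + 41053 = 46114
One's complement = ~46114 & 0xFFFF = 19421

19421


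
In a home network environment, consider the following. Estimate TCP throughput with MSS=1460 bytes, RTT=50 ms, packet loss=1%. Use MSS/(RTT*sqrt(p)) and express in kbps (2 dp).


Given: MSS = 1460 bytes, RTT = 50 ms, loss = 1%
RTT in seconds = 50 / 1000 = 0.05
Loss rate = 1% = 0.01
sqrt(loss) = sqrt(0.01) = 0.1
Throughput (bytes/s) = 1460 / (0.05 * 0.1) = 292000.0000
Throughput (kbps) = 292000.0000 * 8 / 1000 = 2336.000000 -> 2336.00 kbps (2 dp)

2336.00


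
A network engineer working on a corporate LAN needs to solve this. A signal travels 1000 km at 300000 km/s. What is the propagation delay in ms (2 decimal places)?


Given: distance = 1000 km, speed = 300000 km/s
Delay = distance / speed = 1000 / 300000 seconds
Delay in ms = 1000 * 1000 / 300000
Delay = 3.3333 ms
Rounded to 2 dp = 3.33 ms

3.33


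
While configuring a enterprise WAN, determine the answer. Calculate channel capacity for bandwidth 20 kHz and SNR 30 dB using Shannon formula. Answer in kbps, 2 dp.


Given: B = 20 kHz, SNR = 30 dB
SNR linear = 10^(30/10) = 1000
1 + SNR = 1001
log2(1001) = 9.9672262588
C = 20 * 1000 * 9.9672262588 = 199344.5252 bps
C = 199.344525 kbps -> 199.34 kbps (2 dp)

199.34


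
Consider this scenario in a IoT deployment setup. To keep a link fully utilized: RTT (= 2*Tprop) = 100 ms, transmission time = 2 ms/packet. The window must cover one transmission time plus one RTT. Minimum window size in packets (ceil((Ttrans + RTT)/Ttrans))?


Given: Ttrans = 2 ms, RTT = 100 ms (= 2 * Tprop, Tprop = 50 ms)
Time until first ACK returns = Ttrans + RTT = 2 + 100 = 102 ms
Need W * Ttrans >= Ttrans + RTT  ->  W >= (Ttrans + RTT) / Ttrans
(Ttrans + RTT) / Ttrans = 102 / 2 = 51
W_min = ceil(51) = 51

51


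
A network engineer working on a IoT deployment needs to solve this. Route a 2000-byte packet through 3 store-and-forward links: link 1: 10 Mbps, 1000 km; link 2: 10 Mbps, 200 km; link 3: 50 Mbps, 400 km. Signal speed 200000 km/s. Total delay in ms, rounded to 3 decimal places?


Packet = 2000 bytes = 16000 bits. Store-and-forward: sum (t_trans + t_prop) per link.
Link 1: t_trans = 16000/(10*10^6) s = 1.6000 ms; t_prop = 1000/200000 s = 5.0000 ms; subtotal = 6.6000 ms
Link 2: t_trans = 16000/(10*10^6) s = 1.6000 ms; t_prop = 200/200000 s = 1.0000 ms; subtotal = 2.6000 ms
Link 3: t_trans = 16000/(50*10^6) s = 0.3200 ms; t_prop = 400/200000 s = 2.0000 ms; subtotal = 2.3200 ms
End-to-end = 6.6000 + 2.6000 + 2.3200 = 11.5200 ms -> 11.520 ms (3 dp)

11.520


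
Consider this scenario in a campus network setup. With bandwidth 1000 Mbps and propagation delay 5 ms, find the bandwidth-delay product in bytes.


Given: bandwidth = 1000 Mbps, delay = 5 ms
BDP in bits = 1000 * 10^6 * 5 / 1000
BDP in bits = 5000000
BDP in bytes = 5000000 / 8 = 625000

625000


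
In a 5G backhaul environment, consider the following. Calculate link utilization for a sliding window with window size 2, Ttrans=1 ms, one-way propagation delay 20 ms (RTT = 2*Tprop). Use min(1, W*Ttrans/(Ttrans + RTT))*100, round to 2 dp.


Given: W = 2, Ttrans = 1 ms, RTT = 40 ms (= 2 * Tprop, Tprop = 20 ms)
Cycle time = Ttrans + RTT = 1 + 40 = 41 ms (first packet sent until its ACK returns)
W * Ttrans = 2 * 1 = 2 ms of sending per cycle
W * Ttrans / (Ttrans + RTT) = 2 / 41 = 0.048780
U = min(1, 0.048780) = 0.048780
U% = 4.88%

4.88
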